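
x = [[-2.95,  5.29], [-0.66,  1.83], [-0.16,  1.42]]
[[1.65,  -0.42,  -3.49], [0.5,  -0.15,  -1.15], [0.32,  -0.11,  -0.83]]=x @ [[-0.2, -0.0, 0.16], [0.2, -0.08, -0.57]]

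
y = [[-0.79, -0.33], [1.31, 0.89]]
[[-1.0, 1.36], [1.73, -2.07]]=y@[[1.17,-1.95],[0.22,0.54]]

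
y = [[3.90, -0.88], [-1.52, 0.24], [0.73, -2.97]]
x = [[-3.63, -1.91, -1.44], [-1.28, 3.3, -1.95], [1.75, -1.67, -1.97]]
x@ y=[[-12.30, 7.01], [-11.43, 7.71], [7.93, 3.91]]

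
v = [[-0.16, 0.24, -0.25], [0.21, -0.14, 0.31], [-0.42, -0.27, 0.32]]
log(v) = [[-0.71+2.17j, 0.14-0.80j, (0.08+1.04j)],[-1.33-2.02j, (-2.19+0.74j), 0.25-0.97j],[-1.26+0.48j, (-1.35-0.18j), -0.80+0.23j]]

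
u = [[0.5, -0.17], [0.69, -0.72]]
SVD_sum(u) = [[0.37, -0.32], [0.75, -0.65]] + [[0.13,0.15], [-0.06,-0.07]]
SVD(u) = [[-0.44, -0.90], [-0.90, 0.44]] @ diag([1.1069456064274588, 0.21925196558057336]) @ [[-0.76, 0.65], [-0.65, -0.76]]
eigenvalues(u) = [0.39, -0.61]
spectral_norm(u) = 1.11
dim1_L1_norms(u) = [0.67, 1.41]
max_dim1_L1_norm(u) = 1.41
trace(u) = -0.22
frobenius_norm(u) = 1.13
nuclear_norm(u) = 1.33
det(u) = -0.24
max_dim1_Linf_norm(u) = 0.72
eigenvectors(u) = [[0.85, 0.15], [0.53, 0.99]]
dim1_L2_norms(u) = [0.53, 1.0]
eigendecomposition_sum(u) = [[0.44, -0.07],[0.27, -0.04]] + [[0.06, -0.1], [0.42, -0.68]]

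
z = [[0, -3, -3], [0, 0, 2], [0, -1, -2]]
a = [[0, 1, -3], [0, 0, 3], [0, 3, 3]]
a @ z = [[0, 3, 8], [0, -3, -6], [0, -3, 0]]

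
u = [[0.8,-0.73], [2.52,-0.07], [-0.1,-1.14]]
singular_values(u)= [2.66, 1.33]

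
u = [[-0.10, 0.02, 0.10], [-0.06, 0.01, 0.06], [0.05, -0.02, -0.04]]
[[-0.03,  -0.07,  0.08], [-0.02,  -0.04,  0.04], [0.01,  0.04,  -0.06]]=u @ [[-0.43, -0.93, -0.56], [0.04, -1.63, 2.17], [-0.78, -1.34, -0.24]]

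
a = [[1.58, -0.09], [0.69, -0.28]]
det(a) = -0.38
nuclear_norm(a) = 1.95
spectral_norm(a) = 1.74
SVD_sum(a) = [[1.57,-0.18], [0.71,-0.08]] + [[0.01, 0.09],[-0.02, -0.2]]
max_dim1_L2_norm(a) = 1.58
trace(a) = 1.30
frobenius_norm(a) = 1.75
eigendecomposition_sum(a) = [[1.58, -0.08],[0.6, -0.03]] + [[0.00, -0.01], [0.09, -0.25]]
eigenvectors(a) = [[0.94, 0.05], [0.35, 1.0]]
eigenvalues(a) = [1.55, -0.25]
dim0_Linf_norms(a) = [1.58, 0.28]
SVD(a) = [[-0.91, -0.41], [-0.41, 0.91]] @ diag([1.7352135948240286, 0.21916610216425084]) @ [[-0.99, 0.11], [-0.11, -0.99]]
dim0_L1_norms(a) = [2.27, 0.37]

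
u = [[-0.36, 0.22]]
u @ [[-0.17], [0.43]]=[[0.16]]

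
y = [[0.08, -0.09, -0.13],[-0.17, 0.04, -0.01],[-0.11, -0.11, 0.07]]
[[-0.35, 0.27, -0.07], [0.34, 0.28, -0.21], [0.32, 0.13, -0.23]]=y @ [[-2.07, -1.72, 1.43], [0.08, -1.0, 1.05], [1.38, -2.41, 0.67]]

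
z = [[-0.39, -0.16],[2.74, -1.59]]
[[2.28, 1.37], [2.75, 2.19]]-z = [[2.67,1.53],[0.01,3.78]]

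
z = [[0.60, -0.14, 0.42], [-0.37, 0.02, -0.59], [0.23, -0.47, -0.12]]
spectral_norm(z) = 1.01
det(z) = -0.07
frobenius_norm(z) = 1.15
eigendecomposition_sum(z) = [[0.54, -0.27, 0.36],  [-0.41, 0.2, -0.27],  [0.3, -0.15, 0.20]] + [[0.06, 0.05, -0.03], [0.05, 0.05, -0.03], [-0.05, -0.04, 0.02]] + [[0.01, 0.07, 0.09],[-0.02, -0.23, -0.29],[-0.02, -0.28, -0.34]]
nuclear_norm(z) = 1.68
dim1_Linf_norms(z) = [0.6, 0.59, 0.47]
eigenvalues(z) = [0.94, 0.13, -0.57]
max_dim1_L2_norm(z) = 0.75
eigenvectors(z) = [[0.73, -0.63, -0.19], [-0.55, -0.58, 0.63], [0.4, 0.51, 0.75]]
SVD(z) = [[-0.73, -0.1, -0.67], [0.66, -0.36, -0.66], [-0.18, -0.93, 0.32]] @ diag([1.0087233572223901, 0.5431839266611324, 0.13049295157587562]) @ [[-0.72, 0.2, -0.67], [-0.26, 0.82, 0.52], [-0.65, -0.54, 0.53]]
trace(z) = 0.50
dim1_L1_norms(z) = [1.16, 0.98, 0.82]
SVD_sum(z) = [[0.53, -0.15, 0.49],[-0.48, 0.13, -0.44],[0.13, -0.03, 0.12]] + [[0.01,  -0.04,  -0.03], [0.05,  -0.16,  -0.10], [0.13,  -0.41,  -0.26]] + [[0.06,0.05,-0.05], [0.06,0.05,-0.05], [-0.03,-0.02,0.02]]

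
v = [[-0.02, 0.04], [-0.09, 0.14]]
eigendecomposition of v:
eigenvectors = [[-0.83, -0.29], [-0.56, -0.96]]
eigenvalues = [0.01, 0.11]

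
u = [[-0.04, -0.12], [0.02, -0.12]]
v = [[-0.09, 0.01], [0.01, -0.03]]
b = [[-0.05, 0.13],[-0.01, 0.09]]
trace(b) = 0.04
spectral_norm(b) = 0.16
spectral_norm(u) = 0.17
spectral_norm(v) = 0.09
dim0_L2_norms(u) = [0.04, 0.17]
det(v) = 0.00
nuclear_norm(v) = 0.12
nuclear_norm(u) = 0.21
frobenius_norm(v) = 0.10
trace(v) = -0.12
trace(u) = -0.16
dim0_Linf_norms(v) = [0.09, 0.03]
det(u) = 0.01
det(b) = -0.00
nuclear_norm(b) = 0.18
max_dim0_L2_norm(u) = 0.17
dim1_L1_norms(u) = [0.16, 0.14]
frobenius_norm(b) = 0.17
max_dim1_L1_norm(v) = 0.1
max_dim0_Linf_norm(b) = 0.13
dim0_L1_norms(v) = [0.1, 0.04]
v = u + b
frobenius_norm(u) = 0.18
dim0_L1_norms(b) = [0.06, 0.22]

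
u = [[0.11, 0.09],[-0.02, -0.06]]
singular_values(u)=[0.15, 0.03]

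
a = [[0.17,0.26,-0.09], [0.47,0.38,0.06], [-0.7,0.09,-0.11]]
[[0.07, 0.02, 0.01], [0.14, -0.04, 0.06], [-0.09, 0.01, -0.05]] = a @ [[0.14, 0.03, 0.05], [0.18, -0.08, 0.06], [0.04, -0.38, 0.15]]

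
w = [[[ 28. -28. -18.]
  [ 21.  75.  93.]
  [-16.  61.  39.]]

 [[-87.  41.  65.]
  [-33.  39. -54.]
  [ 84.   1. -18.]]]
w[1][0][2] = 65.0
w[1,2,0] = 84.0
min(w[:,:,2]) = -54.0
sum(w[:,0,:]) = 1.0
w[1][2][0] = 84.0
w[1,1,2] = -54.0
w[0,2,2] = 39.0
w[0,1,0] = 21.0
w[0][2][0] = -16.0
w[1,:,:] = [[-87.0, 41.0, 65.0], [-33.0, 39.0, -54.0], [84.0, 1.0, -18.0]]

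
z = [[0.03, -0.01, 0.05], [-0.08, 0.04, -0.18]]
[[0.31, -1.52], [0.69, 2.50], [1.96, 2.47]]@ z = [[0.13, -0.06, 0.29], [-0.18, 0.09, -0.42], [-0.14, 0.08, -0.35]]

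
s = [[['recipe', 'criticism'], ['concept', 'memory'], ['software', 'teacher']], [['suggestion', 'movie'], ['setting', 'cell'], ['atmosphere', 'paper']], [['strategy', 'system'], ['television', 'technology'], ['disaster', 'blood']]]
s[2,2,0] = 'disaster'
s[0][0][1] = 'criticism'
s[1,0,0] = 'suggestion'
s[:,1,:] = [['concept', 'memory'], ['setting', 'cell'], ['television', 'technology']]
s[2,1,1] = 'technology'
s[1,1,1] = 'cell'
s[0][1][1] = 'memory'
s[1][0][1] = 'movie'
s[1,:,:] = [['suggestion', 'movie'], ['setting', 'cell'], ['atmosphere', 'paper']]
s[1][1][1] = 'cell'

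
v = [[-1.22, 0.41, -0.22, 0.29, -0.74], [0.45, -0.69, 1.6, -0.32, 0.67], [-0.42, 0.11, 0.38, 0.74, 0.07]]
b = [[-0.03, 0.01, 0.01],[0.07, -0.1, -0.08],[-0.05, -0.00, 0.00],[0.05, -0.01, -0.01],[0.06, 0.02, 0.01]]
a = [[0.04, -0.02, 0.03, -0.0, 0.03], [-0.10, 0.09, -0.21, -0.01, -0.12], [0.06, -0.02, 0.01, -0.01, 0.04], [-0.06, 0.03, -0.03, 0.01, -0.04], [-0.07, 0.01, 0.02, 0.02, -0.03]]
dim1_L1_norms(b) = [0.05, 0.25, 0.05, 0.07, 0.09]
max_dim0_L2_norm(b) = 0.12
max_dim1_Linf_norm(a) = 0.21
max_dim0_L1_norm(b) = 0.26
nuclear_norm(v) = 4.13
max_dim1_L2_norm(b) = 0.15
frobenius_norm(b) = 0.18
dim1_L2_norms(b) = [0.03, 0.15, 0.05, 0.05, 0.06]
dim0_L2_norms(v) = [1.37, 0.81, 1.66, 0.86, 1.0]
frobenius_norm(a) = 0.32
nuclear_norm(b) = 0.24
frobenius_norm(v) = 2.65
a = b @ v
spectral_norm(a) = 0.30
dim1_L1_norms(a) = [0.12, 0.53, 0.14, 0.17, 0.15]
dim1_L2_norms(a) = [0.06, 0.28, 0.08, 0.08, 0.08]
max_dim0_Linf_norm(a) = 0.21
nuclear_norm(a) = 0.42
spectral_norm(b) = 0.16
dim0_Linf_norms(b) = [0.07, 0.1, 0.08]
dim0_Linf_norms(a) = [0.1, 0.09, 0.21, 0.02, 0.12]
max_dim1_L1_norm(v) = 3.73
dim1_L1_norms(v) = [2.88, 3.73, 1.72]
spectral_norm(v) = 2.23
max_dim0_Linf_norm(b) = 0.1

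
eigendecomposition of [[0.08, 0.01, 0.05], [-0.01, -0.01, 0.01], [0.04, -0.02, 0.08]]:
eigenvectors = [[-0.74,0.68,-0.34], [0.01,-0.36,0.86], [-0.67,-0.64,0.38]]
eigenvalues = [0.12, 0.03, -0.0]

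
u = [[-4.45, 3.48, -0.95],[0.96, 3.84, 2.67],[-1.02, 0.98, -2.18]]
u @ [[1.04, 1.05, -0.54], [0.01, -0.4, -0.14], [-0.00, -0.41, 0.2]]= [[-4.59, -5.68, 1.73], [1.04, -1.62, -0.52], [-1.05, -0.57, -0.02]]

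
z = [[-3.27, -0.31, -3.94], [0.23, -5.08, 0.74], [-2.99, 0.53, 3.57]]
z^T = [[-3.27, 0.23, -2.99], [-0.31, -5.08, 0.53], [-3.94, 0.74, 3.57]]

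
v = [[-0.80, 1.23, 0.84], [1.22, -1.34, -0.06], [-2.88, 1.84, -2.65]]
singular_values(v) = [4.6, 1.92, 0.01]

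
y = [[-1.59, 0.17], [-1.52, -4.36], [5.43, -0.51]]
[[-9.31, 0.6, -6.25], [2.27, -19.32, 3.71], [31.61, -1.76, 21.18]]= y @ [[5.59, 0.09, 3.70], [-2.47, 4.40, -2.14]]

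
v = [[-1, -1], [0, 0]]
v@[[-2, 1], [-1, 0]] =[[3, -1], [0, 0]]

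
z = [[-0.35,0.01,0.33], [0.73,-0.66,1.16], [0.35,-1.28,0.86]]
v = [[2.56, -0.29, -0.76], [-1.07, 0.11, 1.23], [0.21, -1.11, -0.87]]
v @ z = [[-1.37, 1.19, -0.15], [0.89, -1.66, 0.83], [-1.19, 1.85, -1.97]]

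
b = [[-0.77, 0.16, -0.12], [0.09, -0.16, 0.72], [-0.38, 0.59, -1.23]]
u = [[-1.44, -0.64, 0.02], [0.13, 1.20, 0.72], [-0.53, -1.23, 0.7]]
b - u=[[0.67, 0.80, -0.14],[-0.04, -1.36, 0.00],[0.15, 1.82, -1.93]]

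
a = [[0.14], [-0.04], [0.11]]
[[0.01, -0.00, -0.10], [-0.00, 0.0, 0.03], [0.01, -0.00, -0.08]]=a @ [[0.06, -0.03, -0.71]]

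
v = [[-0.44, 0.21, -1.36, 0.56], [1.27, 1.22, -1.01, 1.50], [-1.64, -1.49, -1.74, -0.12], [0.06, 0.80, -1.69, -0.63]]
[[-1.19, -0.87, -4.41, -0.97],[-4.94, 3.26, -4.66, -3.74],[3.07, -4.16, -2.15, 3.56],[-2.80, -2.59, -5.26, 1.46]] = v @ [[-1.19,1.11,1.14,1.33], [-1.76,0.23,-2.39,-2.41], [0.88,1.03,2.25,-1.07], [-0.26,1.74,-0.61,-2.38]]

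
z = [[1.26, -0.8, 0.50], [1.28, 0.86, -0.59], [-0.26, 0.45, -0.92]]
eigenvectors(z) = [[(-0.11-0.56j), -0.11+0.56j, -0.07+0.00j], [(-0.8+0j), (-0.8-0j), (0.4+0j)], [(-0.11+0.13j), -0.11-0.13j, (0.91+0j)]]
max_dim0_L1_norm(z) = 2.8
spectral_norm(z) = 1.82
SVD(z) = [[-0.78, 0.39, 0.49], [-0.58, -0.75, -0.31], [0.25, -0.53, 0.81]] @ diag([1.8205214306633517, 1.6784507355933236, 0.4344017134884418]) @ [[-0.98, 0.13, -0.15], [-0.20, -0.71, 0.67], [0.02, -0.69, -0.73]]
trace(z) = 1.20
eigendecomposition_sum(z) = [[0.62+0.37j, -0.40+0.37j, (0.22-0.13j)],[0.68-0.76j, 0.40+0.64j, -0.13-0.34j],[-0.04-0.22j, 0.16+0.02j, -0.07-0.02j]] + [[0.62-0.37j, -0.40-0.37j, 0.22+0.13j], [(0.68+0.76j), 0.40-0.64j, -0.13+0.34j], [-0.04+0.22j, (0.16-0.02j), (-0.07+0.02j)]] + [[(0.01-0j), (-0.01-0j), (0.06+0j)],[(-0.08+0j), 0.06+0.00j, (-0.34-0j)],[(-0.19+0j), (0.13+0j), (-0.77-0j)]]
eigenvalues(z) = [(0.95+0.99j), (0.95-0.99j), (-0.7+0j)]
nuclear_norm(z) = 3.93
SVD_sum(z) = [[1.39, -0.18, 0.21],  [1.03, -0.14, 0.16],  [-0.44, 0.06, -0.07]] + [[-0.13, -0.47, 0.44], [0.25, 0.90, -0.85], [0.17, 0.63, -0.6]] + [[0.00, -0.15, -0.16], [-0.0, 0.09, 0.10], [0.01, -0.24, -0.26]]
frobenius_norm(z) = 2.51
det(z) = -1.33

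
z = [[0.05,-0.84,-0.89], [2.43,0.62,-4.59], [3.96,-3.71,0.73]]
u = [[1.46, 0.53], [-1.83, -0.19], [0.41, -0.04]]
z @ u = [[1.25, 0.22], [0.53, 1.35], [12.87, 2.77]]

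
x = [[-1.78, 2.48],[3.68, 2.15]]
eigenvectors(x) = [[-0.83,-0.41], [0.55,-0.91]]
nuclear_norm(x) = 7.31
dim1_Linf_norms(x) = [2.48, 3.68]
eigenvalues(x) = [-3.42, 3.79]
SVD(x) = [[-0.13, 0.99], [0.99, 0.13]] @ diag([4.281313554511857, 3.0255667647488877]) @ [[0.91, 0.42], [-0.42, 0.91]]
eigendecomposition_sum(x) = [[-2.64, 1.18], [1.75, -0.78]] + [[0.86, 1.3], [1.93, 2.93]]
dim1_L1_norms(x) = [4.26, 5.83]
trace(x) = 0.37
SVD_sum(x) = [[-0.52, -0.24], [3.85, 1.78]] + [[-1.26, 2.72], [-0.17, 0.37]]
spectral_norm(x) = 4.28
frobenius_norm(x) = 5.24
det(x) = -12.95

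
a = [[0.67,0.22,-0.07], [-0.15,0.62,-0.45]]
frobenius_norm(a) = 1.05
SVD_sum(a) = [[0.07, 0.28, -0.19], [0.14, 0.59, -0.39]] + [[0.6, -0.06, 0.12],[-0.29, 0.03, -0.06]]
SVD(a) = [[0.43, 0.9],[0.90, -0.43]] @ diag([0.8011957156904496, 0.6853359943555192]) @ [[0.19, 0.82, -0.54], [0.98, -0.1, 0.19]]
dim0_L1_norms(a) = [0.82, 0.84, 0.52]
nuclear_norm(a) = 1.49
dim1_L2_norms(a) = [0.71, 0.78]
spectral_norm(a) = 0.80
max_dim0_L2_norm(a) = 0.69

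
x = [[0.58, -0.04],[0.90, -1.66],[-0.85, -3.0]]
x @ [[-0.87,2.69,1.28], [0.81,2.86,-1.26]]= [[-0.54, 1.45, 0.79], [-2.13, -2.33, 3.24], [-1.69, -10.87, 2.69]]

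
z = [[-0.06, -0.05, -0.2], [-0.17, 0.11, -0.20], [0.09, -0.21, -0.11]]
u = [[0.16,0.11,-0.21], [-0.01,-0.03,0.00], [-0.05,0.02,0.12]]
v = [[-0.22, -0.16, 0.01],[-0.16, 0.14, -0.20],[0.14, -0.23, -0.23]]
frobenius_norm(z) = 0.44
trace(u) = 0.25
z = v + u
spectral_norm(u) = 0.31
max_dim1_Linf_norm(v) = 0.23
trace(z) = -0.06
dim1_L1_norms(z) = [0.31, 0.48, 0.41]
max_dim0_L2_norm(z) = 0.3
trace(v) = -0.31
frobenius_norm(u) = 0.32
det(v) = 0.03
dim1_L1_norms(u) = [0.48, 0.04, 0.19]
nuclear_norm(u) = 0.39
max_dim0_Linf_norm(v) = 0.23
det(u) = -0.00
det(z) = -0.00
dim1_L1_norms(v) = [0.39, 0.5, 0.6]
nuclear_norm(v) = 0.92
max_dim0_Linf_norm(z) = 0.21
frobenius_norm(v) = 0.53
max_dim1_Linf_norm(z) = 0.21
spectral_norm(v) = 0.36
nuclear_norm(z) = 0.62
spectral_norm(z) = 0.33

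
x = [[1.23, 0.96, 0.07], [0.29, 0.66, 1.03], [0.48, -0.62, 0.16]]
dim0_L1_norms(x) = [2.0, 2.24, 1.26]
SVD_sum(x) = [[0.97, 0.98, 0.52],[0.66, 0.66, 0.35],[-0.02, -0.03, -0.01]] + [[0.32, -0.11, -0.38],[-0.46, 0.16, 0.55],[0.2, -0.07, -0.24]] + [[-0.06, 0.09, -0.07], [0.09, -0.16, 0.12], [0.31, -0.53, 0.41]]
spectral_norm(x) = 1.78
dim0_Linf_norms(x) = [1.23, 0.96, 1.03]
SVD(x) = [[-0.83, 0.53, -0.17],[-0.56, -0.78, 0.29],[0.02, 0.33, 0.94]] @ diag([1.7768049465333255, 0.9466660314540398, 0.7792224373474917]) @ [[-0.66,-0.66,-0.36], [0.62,-0.22,-0.75], [0.42,-0.72,0.56]]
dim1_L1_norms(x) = [2.26, 1.98, 1.26]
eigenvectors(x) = [[-0.91+0.00j,0.20-0.39j,0.20+0.39j], [-0.40+0.00j,0.19+0.60j,(0.19-0.6j)], [(-0.13+0j),(-0.64+0j),-0.64-0.00j]]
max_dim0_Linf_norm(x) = 1.23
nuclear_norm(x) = 3.50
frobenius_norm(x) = 2.16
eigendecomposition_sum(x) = [[(1.22-0j), 0.80+0.00j, 0.61+0.00j], [(0.53-0j), (0.35+0j), 0.26+0.00j], [0.17-0.00j, 0.11+0.00j, (0.09+0j)]] + [[0.00+0.12j,0.08-0.24j,-0.27-0.11j], [-0.12-0.12j,0.16+0.32j,0.38-0.16j], [(0.15-0.08j),(-0.37+0.05j),(0.04+0.42j)]] + [[-0.12j, (0.08+0.24j), -0.27+0.11j], [-0.12+0.12j, (0.16-0.32j), 0.38+0.16j], [0.15+0.08j, -0.37-0.05j, 0.04-0.42j]]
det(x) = 1.31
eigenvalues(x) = [(1.66+0j), (0.2+0.87j), (0.2-0.87j)]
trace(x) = 2.05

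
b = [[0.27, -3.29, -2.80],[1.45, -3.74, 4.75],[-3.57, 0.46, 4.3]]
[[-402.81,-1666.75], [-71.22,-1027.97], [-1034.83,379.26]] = b @ [[312.95, 68.57], [145.01, 427.66], [3.65, 99.38]]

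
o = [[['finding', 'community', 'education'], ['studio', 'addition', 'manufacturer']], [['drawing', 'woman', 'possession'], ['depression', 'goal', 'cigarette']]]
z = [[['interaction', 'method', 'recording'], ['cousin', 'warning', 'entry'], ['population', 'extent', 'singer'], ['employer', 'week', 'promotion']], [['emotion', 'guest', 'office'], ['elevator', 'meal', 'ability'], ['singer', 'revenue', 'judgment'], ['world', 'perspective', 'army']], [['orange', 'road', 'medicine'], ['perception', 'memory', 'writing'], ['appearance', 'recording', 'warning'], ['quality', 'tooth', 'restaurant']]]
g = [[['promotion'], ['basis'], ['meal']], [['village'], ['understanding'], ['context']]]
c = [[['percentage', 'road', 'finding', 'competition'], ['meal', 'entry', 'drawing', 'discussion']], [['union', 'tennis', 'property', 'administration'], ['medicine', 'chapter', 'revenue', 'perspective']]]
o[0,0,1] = 'community'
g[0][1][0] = 'basis'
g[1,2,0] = 'context'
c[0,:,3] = ['competition', 'discussion']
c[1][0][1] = 'tennis'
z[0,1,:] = ['cousin', 'warning', 'entry']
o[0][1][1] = 'addition'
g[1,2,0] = 'context'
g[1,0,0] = 'village'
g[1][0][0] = 'village'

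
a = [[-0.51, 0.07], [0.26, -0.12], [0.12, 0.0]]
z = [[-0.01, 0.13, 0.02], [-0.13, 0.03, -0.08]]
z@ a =[[0.04, -0.02], [0.06, -0.01]]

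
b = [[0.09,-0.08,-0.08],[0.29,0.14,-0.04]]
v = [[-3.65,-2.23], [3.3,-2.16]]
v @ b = [[-0.98, -0.02, 0.38], [-0.33, -0.57, -0.18]]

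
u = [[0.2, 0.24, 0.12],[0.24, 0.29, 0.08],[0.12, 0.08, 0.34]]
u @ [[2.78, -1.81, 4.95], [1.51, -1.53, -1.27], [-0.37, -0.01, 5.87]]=[[0.87,-0.73,1.39], [1.08,-0.88,1.29], [0.33,-0.34,2.49]]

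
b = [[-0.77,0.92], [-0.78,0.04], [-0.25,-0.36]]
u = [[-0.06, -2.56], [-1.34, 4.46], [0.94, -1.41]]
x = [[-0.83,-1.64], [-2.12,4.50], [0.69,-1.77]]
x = b + u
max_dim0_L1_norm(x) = 7.91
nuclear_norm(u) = 6.42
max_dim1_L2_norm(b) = 1.2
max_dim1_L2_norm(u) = 4.66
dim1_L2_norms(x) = [1.84, 4.97, 1.9]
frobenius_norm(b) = 1.50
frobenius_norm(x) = 5.63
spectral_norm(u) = 5.50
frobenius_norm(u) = 5.58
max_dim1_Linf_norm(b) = 0.92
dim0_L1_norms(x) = [3.64, 7.91]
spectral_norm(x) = 5.45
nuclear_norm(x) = 6.86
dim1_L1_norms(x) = [2.47, 6.62, 2.46]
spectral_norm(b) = 1.34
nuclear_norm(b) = 2.01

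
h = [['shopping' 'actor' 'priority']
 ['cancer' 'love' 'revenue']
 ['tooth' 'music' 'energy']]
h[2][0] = 'tooth'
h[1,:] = ['cancer', 'love', 'revenue']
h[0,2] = 'priority'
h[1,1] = 'love'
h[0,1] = 'actor'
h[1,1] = 'love'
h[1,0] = 'cancer'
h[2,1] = 'music'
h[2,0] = 'tooth'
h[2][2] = 'energy'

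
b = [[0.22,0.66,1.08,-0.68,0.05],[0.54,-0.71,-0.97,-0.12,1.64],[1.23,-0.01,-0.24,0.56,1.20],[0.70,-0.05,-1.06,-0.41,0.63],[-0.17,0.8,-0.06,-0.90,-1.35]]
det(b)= -0.005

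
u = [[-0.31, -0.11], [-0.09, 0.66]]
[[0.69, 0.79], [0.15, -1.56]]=u@[[-2.20, -1.62], [-0.08, -2.59]]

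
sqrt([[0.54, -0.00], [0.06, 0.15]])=[[0.73, 0.0], [0.05, 0.39]]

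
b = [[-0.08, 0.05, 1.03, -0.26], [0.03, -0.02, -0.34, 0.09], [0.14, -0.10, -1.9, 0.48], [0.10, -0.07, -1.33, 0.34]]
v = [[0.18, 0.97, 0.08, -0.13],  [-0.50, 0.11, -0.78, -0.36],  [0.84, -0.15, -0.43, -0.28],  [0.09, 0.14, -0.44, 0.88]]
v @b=[[0.01, -0.01, -0.12, 0.03], [-0.1, 0.08, 1.41, -0.36], [-0.16, 0.11, 2.11, -0.53], [0.02, -0.02, -0.29, 0.08]]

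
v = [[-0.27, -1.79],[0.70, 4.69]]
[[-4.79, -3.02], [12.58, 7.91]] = v@[[-3.94,  0.18], [3.27,  1.66]]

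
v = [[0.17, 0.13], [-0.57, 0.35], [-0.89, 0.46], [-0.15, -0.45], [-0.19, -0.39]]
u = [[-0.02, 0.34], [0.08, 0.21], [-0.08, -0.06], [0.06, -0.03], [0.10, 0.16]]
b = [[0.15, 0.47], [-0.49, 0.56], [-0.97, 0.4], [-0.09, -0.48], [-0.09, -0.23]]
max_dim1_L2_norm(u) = 0.34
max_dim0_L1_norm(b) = 2.14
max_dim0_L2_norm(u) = 0.44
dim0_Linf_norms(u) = [0.1, 0.34]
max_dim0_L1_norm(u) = 0.8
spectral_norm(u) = 0.44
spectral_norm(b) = 1.28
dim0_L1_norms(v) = [1.97, 1.78]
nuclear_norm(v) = 1.88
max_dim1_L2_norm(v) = 1.0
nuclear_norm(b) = 2.03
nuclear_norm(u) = 0.59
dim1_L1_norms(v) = [0.3, 0.92, 1.35, 0.6, 0.58]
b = v + u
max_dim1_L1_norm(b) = 1.37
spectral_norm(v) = 1.21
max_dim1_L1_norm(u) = 0.36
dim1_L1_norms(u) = [0.36, 0.29, 0.14, 0.09, 0.26]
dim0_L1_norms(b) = [1.79, 2.14]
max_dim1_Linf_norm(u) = 0.34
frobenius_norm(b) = 1.48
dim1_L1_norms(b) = [0.62, 1.05, 1.37, 0.57, 0.32]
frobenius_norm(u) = 0.47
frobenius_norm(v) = 1.38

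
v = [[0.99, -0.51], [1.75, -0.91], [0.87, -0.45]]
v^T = [[0.99, 1.75, 0.87], [-0.51, -0.91, -0.45]]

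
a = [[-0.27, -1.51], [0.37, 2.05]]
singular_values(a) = [2.59, 0.0]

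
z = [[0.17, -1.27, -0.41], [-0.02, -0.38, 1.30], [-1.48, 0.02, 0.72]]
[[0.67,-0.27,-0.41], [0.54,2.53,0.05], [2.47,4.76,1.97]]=z@[[-1.6, -2.39, -1.3], [-0.79, -0.66, 0.13], [0.16, 1.72, 0.06]]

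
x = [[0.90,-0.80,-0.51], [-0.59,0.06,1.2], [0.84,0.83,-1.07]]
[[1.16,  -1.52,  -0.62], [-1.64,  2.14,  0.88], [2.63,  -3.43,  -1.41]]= x @ [[1.61, -2.10, -0.86],  [0.75, -0.97, -0.4],  [-0.61, 0.8, 0.33]]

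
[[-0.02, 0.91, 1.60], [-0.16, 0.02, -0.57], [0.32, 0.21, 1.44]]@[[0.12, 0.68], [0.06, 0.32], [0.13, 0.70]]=[[0.26, 1.40], [-0.09, -0.50], [0.24, 1.29]]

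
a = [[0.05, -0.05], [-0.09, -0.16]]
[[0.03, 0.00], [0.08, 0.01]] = a @ [[0.09, 0.01],[-0.58, -0.07]]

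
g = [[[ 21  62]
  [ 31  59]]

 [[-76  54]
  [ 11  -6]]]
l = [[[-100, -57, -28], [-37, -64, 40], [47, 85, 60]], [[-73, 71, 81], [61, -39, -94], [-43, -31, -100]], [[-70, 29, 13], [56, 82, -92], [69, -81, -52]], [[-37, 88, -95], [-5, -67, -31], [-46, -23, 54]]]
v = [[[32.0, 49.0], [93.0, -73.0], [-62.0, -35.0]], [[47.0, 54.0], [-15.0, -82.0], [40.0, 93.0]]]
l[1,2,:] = [-43, -31, -100]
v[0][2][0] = -62.0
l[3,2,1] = -23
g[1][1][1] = -6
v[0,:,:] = [[32.0, 49.0], [93.0, -73.0], [-62.0, -35.0]]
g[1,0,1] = 54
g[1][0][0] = -76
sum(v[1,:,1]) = 65.0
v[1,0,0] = 47.0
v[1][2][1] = 93.0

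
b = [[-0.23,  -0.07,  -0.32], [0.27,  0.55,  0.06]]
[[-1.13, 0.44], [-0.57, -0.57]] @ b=[[0.38, 0.32, 0.39], [-0.02, -0.27, 0.15]]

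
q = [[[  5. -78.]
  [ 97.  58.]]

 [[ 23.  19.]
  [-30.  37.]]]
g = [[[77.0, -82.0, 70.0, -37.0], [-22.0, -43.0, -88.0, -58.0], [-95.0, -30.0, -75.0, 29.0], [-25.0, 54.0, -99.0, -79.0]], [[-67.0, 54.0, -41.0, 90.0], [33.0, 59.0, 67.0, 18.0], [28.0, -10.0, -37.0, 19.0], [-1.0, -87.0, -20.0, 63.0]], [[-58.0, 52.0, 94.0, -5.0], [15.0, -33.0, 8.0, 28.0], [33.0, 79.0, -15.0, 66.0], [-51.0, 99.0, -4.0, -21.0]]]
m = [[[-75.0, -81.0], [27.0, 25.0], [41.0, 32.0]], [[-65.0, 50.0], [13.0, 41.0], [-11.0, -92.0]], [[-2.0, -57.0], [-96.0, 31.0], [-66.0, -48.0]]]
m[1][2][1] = -92.0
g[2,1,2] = 8.0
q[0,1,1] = 58.0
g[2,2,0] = 33.0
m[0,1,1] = 25.0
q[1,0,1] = 19.0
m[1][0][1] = 50.0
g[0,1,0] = -22.0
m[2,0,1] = -57.0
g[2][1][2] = 8.0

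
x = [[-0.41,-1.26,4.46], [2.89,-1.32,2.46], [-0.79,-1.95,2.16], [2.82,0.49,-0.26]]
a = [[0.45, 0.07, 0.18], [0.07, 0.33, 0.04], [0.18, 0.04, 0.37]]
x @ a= [[0.53,-0.27,1.53], [1.65,-0.13,1.38], [-0.10,-0.61,0.58], [1.26,0.35,0.43]]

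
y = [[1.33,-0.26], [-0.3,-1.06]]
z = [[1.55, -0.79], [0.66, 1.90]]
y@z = [[1.89, -1.54], [-1.16, -1.78]]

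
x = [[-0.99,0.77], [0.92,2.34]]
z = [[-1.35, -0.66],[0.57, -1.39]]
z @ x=[[0.73, -2.58], [-1.84, -2.81]]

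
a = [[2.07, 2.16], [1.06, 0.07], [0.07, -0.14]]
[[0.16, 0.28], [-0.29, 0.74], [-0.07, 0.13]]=a@ [[-0.30, 0.74], [0.36, -0.58]]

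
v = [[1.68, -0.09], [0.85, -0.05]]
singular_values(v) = [1.89, 0.0]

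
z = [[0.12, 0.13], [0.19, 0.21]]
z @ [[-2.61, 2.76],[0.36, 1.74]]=[[-0.27, 0.56], [-0.42, 0.89]]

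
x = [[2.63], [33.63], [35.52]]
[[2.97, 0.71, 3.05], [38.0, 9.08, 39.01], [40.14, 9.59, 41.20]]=x@[[1.13,0.27,1.16]]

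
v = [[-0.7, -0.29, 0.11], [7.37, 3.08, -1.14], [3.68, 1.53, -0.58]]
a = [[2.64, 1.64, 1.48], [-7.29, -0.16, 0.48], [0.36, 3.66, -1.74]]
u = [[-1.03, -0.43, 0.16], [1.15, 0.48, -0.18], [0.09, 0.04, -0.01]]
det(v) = 0.00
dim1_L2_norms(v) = [0.77, 8.07, 4.03]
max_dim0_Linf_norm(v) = 7.37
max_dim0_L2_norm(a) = 7.76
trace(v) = 1.80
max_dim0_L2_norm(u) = 1.55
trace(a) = 0.74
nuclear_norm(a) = 13.90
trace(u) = -0.56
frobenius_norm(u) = 1.69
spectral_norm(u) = 1.69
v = a @ u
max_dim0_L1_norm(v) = 11.75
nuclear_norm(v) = 9.06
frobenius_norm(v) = 9.05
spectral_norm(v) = 9.05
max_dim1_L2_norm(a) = 7.31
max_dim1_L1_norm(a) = 7.93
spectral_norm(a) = 7.83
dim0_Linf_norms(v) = [7.37, 3.08, 1.14]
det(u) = -0.00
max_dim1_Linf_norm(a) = 7.29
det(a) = -63.83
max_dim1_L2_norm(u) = 1.26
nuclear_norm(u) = 1.70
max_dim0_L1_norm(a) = 10.29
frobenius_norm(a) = 9.04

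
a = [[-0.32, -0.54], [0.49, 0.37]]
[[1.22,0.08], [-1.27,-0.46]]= a@[[-1.59, -1.51],[-1.32, 0.75]]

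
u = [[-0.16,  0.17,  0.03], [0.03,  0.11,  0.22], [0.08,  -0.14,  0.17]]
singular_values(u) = [0.3, 0.28, 0.07]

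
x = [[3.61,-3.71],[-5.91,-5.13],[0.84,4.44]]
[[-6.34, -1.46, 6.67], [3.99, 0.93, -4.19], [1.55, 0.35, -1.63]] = x @ [[-1.17, -0.27, 1.23], [0.57, 0.13, -0.60]]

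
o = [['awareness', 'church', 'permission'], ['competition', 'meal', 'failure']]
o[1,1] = 'meal'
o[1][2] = 'failure'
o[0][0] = 'awareness'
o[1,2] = 'failure'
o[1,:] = ['competition', 'meal', 'failure']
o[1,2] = 'failure'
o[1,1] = 'meal'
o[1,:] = ['competition', 'meal', 'failure']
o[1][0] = 'competition'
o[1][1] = 'meal'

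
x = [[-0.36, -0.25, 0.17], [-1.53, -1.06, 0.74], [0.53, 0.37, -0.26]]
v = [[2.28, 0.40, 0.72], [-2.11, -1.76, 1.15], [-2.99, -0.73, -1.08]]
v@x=[[-1.05, -0.73, 0.50], [4.06, 2.82, -1.96], [1.62, 1.12, -0.77]]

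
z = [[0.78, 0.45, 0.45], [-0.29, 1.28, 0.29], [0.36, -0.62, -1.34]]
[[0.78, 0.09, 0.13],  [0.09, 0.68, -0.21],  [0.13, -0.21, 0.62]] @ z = [[0.63, 0.39, 0.2], [-0.20, 1.04, 0.52], [0.39, -0.59, -0.83]]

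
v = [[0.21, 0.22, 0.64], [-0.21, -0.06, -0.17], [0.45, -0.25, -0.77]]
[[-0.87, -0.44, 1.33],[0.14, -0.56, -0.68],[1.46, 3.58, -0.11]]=v @[[0.62,4.38,2.06], [-0.95,-1.74,2.96], [-1.23,-1.52,0.39]]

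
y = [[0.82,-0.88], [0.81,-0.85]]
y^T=[[0.82, 0.81], [-0.88, -0.85]]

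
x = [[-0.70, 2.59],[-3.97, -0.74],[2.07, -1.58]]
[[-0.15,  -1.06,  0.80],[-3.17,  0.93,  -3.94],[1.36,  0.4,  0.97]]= x@[[0.77, -0.15, 0.89], [0.15, -0.45, 0.55]]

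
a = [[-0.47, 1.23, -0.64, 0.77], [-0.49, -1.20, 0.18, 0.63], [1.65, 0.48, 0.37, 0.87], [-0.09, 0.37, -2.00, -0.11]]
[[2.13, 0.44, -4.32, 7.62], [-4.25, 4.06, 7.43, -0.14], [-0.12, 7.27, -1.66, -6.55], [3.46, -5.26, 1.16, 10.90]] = a @[[0.42, 1.61, 0.03, -3.8], [2.30, -1.09, -5.51, 1.45], [-1.23, 2.08, -1.70, -5.07], [-1.68, 5.02, 1.80, 1.04]]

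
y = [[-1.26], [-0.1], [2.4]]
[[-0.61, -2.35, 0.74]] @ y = [[2.78]]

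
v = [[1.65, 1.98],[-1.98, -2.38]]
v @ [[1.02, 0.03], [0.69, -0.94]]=[[3.05, -1.81], [-3.66, 2.18]]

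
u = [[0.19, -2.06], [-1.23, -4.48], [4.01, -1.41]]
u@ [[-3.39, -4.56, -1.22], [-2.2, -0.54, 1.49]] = [[3.89,  0.25,  -3.3], [14.03,  8.03,  -5.17], [-10.49,  -17.52,  -6.99]]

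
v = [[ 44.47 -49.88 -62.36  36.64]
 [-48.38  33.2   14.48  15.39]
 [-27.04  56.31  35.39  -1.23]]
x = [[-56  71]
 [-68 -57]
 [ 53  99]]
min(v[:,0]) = -48.38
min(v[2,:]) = -27.04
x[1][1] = -57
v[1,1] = 33.2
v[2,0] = -27.04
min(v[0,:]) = -62.36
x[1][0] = -68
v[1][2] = 14.48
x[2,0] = 53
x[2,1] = 99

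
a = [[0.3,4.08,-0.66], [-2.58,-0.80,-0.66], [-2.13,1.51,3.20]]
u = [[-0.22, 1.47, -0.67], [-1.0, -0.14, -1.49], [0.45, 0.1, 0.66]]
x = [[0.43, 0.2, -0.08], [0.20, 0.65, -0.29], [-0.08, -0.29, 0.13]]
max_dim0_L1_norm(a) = 6.39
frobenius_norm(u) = 2.56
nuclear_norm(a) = 10.88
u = x @ a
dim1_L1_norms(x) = [0.71, 1.14, 0.5]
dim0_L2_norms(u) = [1.12, 1.48, 1.76]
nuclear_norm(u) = 3.55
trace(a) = 2.70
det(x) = 0.00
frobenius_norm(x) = 0.94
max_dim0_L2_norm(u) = 1.76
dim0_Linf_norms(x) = [0.43, 0.65, 0.29]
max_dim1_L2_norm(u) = 1.8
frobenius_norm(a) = 6.48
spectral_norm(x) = 0.88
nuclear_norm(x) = 1.21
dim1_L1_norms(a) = [5.04, 4.04, 6.84]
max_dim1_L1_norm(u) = 2.63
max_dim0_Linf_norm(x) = 0.65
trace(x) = 1.21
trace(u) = 0.30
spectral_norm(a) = 4.54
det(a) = 42.65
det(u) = -0.00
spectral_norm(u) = 2.13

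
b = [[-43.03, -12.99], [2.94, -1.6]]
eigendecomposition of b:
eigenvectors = [[-1.00,0.31], [0.07,-0.95]]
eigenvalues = [-42.09, -2.54]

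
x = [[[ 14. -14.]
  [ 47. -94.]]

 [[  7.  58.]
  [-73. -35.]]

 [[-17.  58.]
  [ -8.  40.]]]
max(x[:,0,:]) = 58.0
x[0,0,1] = -14.0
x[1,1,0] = -73.0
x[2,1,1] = 40.0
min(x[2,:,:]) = -17.0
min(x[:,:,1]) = -94.0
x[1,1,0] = -73.0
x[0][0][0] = 14.0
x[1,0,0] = 7.0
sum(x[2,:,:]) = 73.0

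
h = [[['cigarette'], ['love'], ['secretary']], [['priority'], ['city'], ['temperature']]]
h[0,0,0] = 'cigarette'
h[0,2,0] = 'secretary'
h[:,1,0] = ['love', 'city']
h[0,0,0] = 'cigarette'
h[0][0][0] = 'cigarette'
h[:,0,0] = ['cigarette', 'priority']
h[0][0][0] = 'cigarette'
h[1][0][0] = 'priority'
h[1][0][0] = 'priority'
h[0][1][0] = 'love'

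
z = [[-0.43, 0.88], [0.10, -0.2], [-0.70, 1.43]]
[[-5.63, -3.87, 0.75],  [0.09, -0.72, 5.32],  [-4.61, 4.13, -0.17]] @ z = [[1.51, -3.11], [-3.83, 7.83], [2.51, -5.13]]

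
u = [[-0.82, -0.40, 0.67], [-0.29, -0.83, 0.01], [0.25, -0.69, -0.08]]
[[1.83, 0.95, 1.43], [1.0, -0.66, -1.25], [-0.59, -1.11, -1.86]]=u@[[-3.10, -1.0, -1.37], [-0.13, 1.15, 2.01], [-1.14, 0.88, 1.66]]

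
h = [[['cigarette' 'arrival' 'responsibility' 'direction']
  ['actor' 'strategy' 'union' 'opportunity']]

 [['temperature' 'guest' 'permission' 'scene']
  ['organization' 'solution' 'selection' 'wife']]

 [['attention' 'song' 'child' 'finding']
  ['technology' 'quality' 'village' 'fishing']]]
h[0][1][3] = 'opportunity'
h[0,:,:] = [['cigarette', 'arrival', 'responsibility', 'direction'], ['actor', 'strategy', 'union', 'opportunity']]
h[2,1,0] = 'technology'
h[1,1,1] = 'solution'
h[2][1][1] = 'quality'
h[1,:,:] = [['temperature', 'guest', 'permission', 'scene'], ['organization', 'solution', 'selection', 'wife']]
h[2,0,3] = 'finding'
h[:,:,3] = [['direction', 'opportunity'], ['scene', 'wife'], ['finding', 'fishing']]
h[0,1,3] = 'opportunity'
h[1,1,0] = 'organization'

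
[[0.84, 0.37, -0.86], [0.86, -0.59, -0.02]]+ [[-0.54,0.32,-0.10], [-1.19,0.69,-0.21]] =[[0.3, 0.69, -0.96], [-0.33, 0.10, -0.23]]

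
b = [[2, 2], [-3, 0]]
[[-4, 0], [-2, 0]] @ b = [[-8, -8], [-4, -4]]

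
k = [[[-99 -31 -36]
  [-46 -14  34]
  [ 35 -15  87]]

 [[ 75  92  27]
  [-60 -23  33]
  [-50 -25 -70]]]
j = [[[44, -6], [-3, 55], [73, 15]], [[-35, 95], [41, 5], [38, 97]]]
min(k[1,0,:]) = 27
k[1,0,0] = 75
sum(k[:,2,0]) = -15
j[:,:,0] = [[44, -3, 73], [-35, 41, 38]]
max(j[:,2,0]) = 73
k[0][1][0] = -46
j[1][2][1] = 97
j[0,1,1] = 55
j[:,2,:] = [[73, 15], [38, 97]]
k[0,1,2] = 34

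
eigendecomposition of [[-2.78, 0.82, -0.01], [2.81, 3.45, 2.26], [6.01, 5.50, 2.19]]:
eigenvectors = [[-0.05, -0.65, -0.17], [-0.6, 0.01, -0.35], [-0.80, 0.76, 0.92]]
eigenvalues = [6.7, -2.79, -1.06]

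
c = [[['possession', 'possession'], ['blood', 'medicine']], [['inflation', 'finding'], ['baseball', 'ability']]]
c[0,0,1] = 'possession'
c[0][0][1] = 'possession'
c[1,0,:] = ['inflation', 'finding']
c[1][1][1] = 'ability'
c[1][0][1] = 'finding'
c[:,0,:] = [['possession', 'possession'], ['inflation', 'finding']]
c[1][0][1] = 'finding'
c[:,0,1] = ['possession', 'finding']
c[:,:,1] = [['possession', 'medicine'], ['finding', 'ability']]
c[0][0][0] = 'possession'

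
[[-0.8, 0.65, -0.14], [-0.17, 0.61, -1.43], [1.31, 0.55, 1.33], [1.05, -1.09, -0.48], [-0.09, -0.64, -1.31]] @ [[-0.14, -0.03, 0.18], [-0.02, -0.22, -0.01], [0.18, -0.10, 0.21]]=[[0.07, -0.11, -0.18], [-0.25, 0.01, -0.34], [0.04, -0.29, 0.51], [-0.21, 0.26, 0.1], [-0.21, 0.27, -0.28]]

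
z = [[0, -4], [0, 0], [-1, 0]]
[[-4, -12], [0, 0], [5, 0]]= z @ [[-5, 0], [1, 3]]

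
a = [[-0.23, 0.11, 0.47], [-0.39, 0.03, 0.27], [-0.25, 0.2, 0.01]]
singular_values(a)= [0.72, 0.27, 0.14]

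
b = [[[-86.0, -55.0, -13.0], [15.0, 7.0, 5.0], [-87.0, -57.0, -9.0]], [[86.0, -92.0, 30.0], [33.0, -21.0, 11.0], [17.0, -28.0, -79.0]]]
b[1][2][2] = -79.0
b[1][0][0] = 86.0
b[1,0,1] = -92.0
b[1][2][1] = -28.0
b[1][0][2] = 30.0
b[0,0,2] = -13.0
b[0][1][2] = 5.0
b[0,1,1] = 7.0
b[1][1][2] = 11.0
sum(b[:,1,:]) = 50.0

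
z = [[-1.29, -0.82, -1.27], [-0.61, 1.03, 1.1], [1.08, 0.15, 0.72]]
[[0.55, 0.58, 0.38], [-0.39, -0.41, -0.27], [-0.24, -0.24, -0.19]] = z @ [[-0.11, -0.13, -0.06], [-0.34, -0.42, -0.14], [-0.1, -0.05, -0.15]]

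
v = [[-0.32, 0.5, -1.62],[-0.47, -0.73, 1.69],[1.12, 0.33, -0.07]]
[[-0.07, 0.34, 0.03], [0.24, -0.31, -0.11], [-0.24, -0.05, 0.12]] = v @[[-0.19,-0.07,-0.03], [-0.07,0.05,0.49], [0.06,-0.18,0.14]]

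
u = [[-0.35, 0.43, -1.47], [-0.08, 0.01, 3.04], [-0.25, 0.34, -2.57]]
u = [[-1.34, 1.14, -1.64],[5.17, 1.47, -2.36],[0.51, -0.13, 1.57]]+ [[0.99, -0.71, 0.17], [-5.25, -1.46, 5.40], [-0.76, 0.47, -4.14]]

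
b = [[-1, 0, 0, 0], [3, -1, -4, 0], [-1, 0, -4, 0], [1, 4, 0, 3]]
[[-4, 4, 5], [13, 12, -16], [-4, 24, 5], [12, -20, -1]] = b@ [[4, -4, -5], [-1, -4, 1], [0, -5, 0], [4, 0, 0]]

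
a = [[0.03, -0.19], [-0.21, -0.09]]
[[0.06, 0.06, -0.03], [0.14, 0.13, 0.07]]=a@[[-0.51,  -0.46,  -0.39], [-0.37,  -0.38,  0.08]]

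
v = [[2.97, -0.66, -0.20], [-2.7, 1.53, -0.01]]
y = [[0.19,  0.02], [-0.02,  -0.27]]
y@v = [[0.51, -0.09, -0.04], [0.67, -0.4, 0.01]]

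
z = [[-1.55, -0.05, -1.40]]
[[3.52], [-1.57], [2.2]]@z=[[-5.46, -0.18, -4.93],[2.43, 0.08, 2.2],[-3.41, -0.11, -3.08]]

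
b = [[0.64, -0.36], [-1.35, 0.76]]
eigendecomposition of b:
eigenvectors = [[-0.49, 0.43], [-0.87, -0.9]]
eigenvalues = [0.0, 1.4]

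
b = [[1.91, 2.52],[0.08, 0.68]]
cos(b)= [[-0.34, -2.2], [-0.07, 0.73]]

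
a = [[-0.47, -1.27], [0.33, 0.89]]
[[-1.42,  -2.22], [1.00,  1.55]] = a @ [[-3.05,0.88], [2.25,1.42]]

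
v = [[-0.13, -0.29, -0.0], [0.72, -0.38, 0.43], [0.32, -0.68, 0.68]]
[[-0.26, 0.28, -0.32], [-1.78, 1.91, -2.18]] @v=[[0.13, 0.19, -0.10], [0.91, 1.27, -0.66]]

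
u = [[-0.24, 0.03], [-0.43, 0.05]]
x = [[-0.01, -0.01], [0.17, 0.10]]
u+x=[[-0.25, 0.02], [-0.26, 0.15]]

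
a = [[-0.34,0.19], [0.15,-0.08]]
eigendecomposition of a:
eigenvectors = [[-0.92, -0.48], [0.40, -0.87]]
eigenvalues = [-0.42, 0.0]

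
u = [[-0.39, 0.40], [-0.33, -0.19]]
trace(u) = -0.58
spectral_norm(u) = 0.57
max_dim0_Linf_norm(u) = 0.4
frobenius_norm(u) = 0.68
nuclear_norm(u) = 0.93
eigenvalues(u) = [(-0.29+0.35j), (-0.29-0.35j)]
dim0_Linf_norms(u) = [0.39, 0.4]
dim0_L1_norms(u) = [0.72, 0.59]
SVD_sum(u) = [[-0.45, 0.32], [-0.13, 0.09]] + [[0.06,  0.08], [-0.20,  -0.28]]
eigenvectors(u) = [[(0.74+0j),0.74-0.00j], [0.19+0.65j,0.19-0.65j]]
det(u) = 0.21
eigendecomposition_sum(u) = [[(-0.2+0.13j), (0.2+0.17j)], [-0.17-0.14j, (-0.1+0.22j)]] + [[-0.19-0.13j,0.20-0.17j], [-0.16+0.14j,(-0.1-0.22j)]]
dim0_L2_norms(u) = [0.51, 0.44]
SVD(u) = [[-0.96, -0.28], [-0.28, 0.96]] @ diag([0.5721293957081458, 0.3602331947039749]) @ [[0.82, -0.58], [-0.58, -0.82]]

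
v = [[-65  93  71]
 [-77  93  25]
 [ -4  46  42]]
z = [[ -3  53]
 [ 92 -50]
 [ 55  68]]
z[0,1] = 53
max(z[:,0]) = 92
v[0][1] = 93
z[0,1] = 53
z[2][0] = 55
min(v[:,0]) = -77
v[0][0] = -65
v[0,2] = 71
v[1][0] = -77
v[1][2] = 25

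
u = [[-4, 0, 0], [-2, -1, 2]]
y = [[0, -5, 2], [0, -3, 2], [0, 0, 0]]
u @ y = [[0, 20, -8], [0, 13, -6]]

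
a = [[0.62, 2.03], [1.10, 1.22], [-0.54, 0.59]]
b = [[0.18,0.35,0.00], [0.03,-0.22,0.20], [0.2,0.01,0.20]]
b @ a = [[0.50, 0.79], [-0.33, -0.09], [0.03, 0.54]]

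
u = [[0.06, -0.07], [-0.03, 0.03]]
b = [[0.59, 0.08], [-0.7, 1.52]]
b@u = [[0.03, -0.04], [-0.09, 0.09]]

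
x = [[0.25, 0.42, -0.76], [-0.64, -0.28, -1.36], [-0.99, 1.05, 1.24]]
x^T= [[0.25, -0.64, -0.99], [0.42, -0.28, 1.05], [-0.76, -1.36, 1.24]]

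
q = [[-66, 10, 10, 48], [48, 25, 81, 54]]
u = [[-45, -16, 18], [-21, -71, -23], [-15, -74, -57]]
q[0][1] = 10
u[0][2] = 18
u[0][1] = -16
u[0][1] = -16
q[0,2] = 10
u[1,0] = -21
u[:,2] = [18, -23, -57]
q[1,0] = 48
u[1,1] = -71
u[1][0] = -21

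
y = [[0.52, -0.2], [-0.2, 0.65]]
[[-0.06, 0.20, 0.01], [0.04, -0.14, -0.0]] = y @[[-0.10, 0.34, 0.01], [0.03, -0.11, -0.00]]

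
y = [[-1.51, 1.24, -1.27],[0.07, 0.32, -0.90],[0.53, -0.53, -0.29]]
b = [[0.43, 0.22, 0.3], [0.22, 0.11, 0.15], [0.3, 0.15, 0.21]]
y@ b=[[-0.76, -0.39, -0.53],[-0.17, -0.08, -0.12],[0.02, 0.01, 0.02]]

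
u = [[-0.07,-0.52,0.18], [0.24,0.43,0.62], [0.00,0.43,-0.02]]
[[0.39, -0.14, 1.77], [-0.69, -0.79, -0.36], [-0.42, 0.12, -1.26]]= u@ [[0.43, -1.75, -0.22], [-1.00, 0.24, -2.86], [-0.58, -0.76, 1.49]]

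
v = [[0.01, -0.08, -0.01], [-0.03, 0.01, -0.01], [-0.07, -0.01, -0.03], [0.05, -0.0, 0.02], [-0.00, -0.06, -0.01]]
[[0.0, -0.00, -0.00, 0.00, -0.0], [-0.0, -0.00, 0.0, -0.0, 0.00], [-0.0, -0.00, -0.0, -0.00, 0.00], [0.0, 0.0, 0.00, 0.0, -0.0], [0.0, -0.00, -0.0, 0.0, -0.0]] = v @ [[0.02, -0.0, 0.0, 0.01, -0.01], [-0.00, -0.00, 0.01, -0.02, 0.01], [-0.02, 0.01, -0.00, -0.01, 0.02]]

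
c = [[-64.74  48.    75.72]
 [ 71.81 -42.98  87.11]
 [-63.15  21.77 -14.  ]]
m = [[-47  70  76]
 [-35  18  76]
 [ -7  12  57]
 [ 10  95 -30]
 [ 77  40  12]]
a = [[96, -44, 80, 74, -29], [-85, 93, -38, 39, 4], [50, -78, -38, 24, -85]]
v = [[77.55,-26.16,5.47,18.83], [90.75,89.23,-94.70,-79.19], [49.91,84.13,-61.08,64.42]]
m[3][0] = 10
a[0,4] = -29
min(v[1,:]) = -94.7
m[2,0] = -7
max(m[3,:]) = 95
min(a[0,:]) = -44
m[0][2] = 76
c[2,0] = -63.15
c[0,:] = [-64.74, 48.0, 75.72]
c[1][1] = -42.98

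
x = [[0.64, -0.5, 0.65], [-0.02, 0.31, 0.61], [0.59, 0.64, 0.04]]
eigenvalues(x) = [-0.74, 0.97, 0.76]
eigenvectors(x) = [[0.51, 0.40, -0.15], [0.44, 0.61, 0.80], [-0.74, 0.68, 0.59]]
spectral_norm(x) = 1.10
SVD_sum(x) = [[0.65, -0.10, 0.70], [0.27, -0.04, 0.29], [0.25, -0.04, 0.27]] + [[-0.10, -0.37, 0.04], [0.06, 0.22, -0.02], [0.19, 0.73, -0.08]] + [[0.09, -0.03, -0.09],  [-0.35, 0.13, 0.34],  [0.15, -0.06, -0.15]]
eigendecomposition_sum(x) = [[-0.12, -0.23, 0.28], [-0.11, -0.2, 0.25], [0.18, 0.34, -0.42]] + [[0.61, -0.13, 0.34], [0.92, -0.2, 0.51], [1.02, -0.22, 0.57]] + [[0.16, -0.13, 0.03], [-0.83, 0.71, -0.15], [-0.61, 0.52, -0.11]]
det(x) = -0.55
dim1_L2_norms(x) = [1.04, 0.68, 0.87]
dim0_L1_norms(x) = [1.25, 1.45, 1.3]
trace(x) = 0.99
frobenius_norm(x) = 1.52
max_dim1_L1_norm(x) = 1.79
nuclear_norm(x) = 2.55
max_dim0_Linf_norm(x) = 0.65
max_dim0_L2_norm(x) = 0.89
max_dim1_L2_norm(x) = 1.04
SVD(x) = [[-0.87, -0.44, -0.23], [-0.36, 0.26, 0.89], [-0.33, 0.86, -0.39]] @ diag([1.099738007925729, 0.8836773379580862, 0.5654119527414148]) @ [[-0.68, 0.1, -0.73], [0.25, 0.96, -0.10], [-0.69, 0.25, 0.68]]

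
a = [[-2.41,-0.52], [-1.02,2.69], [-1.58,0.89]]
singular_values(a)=[3.43, 2.42]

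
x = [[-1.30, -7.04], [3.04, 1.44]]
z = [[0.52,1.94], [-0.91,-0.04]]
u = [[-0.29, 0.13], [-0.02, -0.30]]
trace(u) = -0.59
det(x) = 19.53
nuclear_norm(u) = 0.61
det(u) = 0.09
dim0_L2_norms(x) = [3.31, 7.19]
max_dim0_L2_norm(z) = 1.94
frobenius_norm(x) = 7.91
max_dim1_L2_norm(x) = 7.16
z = x @ u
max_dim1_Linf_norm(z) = 1.94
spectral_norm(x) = 7.46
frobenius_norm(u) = 0.44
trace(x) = 0.14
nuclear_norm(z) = 2.89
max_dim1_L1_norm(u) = 0.42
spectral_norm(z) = 2.03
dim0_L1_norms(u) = [0.31, 0.43]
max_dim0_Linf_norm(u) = 0.3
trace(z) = 0.48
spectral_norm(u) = 0.36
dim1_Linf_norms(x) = [7.04, 3.04]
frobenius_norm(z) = 2.21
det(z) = 1.74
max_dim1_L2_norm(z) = 2.01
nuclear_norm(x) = 10.08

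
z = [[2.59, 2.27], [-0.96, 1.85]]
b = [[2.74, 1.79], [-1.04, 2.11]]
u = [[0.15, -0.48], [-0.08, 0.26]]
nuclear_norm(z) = 5.49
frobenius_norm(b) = 4.03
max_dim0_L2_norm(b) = 2.93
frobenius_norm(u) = 0.57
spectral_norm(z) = 3.50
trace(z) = 4.44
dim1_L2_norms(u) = [0.5, 0.27]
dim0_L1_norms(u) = [0.23, 0.74]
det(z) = 6.97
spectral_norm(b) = 3.30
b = z + u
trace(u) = 0.41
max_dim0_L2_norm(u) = 0.55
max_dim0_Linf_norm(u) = 0.48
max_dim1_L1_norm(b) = 4.53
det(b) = 7.64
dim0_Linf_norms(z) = [2.59, 2.27]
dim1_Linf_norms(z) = [2.59, 1.85]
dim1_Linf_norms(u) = [0.48, 0.26]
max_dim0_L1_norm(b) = 3.9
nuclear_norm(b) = 5.62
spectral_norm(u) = 0.57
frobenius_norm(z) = 4.03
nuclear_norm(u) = 0.57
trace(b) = 4.85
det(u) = 0.00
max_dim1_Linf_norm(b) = 2.74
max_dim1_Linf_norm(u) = 0.48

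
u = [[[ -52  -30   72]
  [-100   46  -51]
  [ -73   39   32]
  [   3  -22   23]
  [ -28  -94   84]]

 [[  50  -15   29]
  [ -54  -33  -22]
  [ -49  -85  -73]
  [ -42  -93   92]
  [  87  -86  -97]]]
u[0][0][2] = 72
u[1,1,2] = -22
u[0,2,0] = -73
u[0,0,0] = -52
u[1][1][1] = -33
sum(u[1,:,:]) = -391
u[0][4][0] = -28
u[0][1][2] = -51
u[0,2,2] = 32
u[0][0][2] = 72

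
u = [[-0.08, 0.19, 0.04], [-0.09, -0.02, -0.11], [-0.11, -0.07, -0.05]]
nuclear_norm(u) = 0.46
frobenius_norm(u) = 0.29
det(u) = 0.00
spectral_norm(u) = 0.22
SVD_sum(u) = [[-0.01, 0.18, 0.07],[0.00, -0.05, -0.02],[0.00, -0.07, -0.03]] + [[-0.07,0.01,-0.04],[-0.11,0.02,-0.06],[-0.09,0.02,-0.05]] + [[-0.0, -0.0, 0.0],[0.02, 0.01, -0.03],[-0.02, -0.01, 0.03]]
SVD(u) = [[-0.89, 0.45, -0.1], [0.27, 0.68, 0.68], [0.37, 0.58, -0.73]] @ diag([0.21709866820379561, 0.18498088425151607, 0.05338764581497742]) @ [[0.03,-0.92,-0.39],[-0.87,0.17,-0.46],[0.49,0.35,-0.8]]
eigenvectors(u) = [[0.72+0.00j, 0.72-0.00j, -0.45+0.00j], [(-0.1+0.47j), -0.10-0.47j, -0.50+0.00j], [-0.03+0.50j, -0.03-0.50j, 0.74+0.00j]]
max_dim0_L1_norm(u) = 0.28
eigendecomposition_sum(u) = [[(-0.04+0.08j), 0.08+0.02j, 0.03+0.06j], [(-0.05-0.04j), -0.02+0.05j, -0.04+0.01j], [(-0.05-0.03j), (-0.02+0.06j), (-0.04+0.02j)]] + [[-0.04-0.08j,(0.08-0.02j),0.03-0.06j], [-0.05+0.04j,(-0.02-0.05j),(-0.04-0.01j)], [(-0.05+0.03j),-0.02-0.06j,(-0.04-0.02j)]] + [[0.00-0.00j, 0.02-0.00j, (-0.02+0j)],[-0j, 0.03-0.00j, -0.02+0.00j],[-0.00+0.00j, (-0.04+0j), 0.04-0.00j]]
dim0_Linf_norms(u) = [0.11, 0.19, 0.11]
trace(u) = -0.15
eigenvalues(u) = [(-0.11+0.15j), (-0.11-0.15j), (0.06+0j)]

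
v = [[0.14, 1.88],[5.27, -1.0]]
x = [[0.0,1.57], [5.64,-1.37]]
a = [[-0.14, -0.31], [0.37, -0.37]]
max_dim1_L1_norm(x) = 7.01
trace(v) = -0.86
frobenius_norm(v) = 5.69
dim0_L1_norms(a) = [0.51, 0.68]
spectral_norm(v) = 5.37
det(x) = -8.85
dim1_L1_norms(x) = [1.57, 7.01]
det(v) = -10.05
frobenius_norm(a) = 0.62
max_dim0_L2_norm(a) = 0.48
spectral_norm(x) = 5.82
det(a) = 0.17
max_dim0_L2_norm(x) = 5.64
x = v + a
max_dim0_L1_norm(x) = 5.64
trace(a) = -0.51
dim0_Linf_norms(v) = [5.27, 1.88]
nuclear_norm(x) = 7.34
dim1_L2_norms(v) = [1.89, 5.36]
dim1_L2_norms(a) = [0.34, 0.52]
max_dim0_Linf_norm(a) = 0.37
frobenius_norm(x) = 6.01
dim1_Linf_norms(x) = [1.57, 5.64]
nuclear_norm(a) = 0.85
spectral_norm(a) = 0.54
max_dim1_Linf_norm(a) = 0.37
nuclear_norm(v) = 7.24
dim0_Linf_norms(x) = [5.64, 1.57]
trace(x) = -1.37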